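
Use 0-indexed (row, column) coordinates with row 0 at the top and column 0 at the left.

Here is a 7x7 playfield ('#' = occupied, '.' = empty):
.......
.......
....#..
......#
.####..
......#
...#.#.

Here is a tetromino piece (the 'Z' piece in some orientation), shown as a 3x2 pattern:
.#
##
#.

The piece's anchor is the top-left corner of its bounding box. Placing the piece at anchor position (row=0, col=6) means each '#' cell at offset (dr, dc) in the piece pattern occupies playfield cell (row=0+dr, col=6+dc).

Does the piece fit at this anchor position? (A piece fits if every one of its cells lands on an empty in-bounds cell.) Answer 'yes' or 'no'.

Check each piece cell at anchor (0, 6):
  offset (0,1) -> (0,7): out of bounds -> FAIL
  offset (1,0) -> (1,6): empty -> OK
  offset (1,1) -> (1,7): out of bounds -> FAIL
  offset (2,0) -> (2,6): empty -> OK
All cells valid: no

Answer: no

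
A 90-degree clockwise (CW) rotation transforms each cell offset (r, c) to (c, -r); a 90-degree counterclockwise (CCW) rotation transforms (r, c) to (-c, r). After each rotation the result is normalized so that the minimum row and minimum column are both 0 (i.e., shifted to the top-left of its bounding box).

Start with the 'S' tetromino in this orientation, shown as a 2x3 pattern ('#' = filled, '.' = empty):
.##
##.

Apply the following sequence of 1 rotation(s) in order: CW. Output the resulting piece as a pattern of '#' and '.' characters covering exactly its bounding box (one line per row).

Start:
.##
##.
After rotation 1 (CW):
#.
##
.#

Answer: #.
##
.#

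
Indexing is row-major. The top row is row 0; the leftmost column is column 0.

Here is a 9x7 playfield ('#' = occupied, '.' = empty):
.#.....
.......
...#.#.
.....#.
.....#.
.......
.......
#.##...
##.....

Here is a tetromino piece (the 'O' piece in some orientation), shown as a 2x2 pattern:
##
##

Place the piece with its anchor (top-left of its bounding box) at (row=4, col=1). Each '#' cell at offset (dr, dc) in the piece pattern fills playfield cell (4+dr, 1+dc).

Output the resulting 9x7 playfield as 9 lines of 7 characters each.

Answer: .#.....
.......
...#.#.
.....#.
.##..#.
.##....
.......
#.##...
##.....

Derivation:
Fill (4+0,1+0) = (4,1)
Fill (4+0,1+1) = (4,2)
Fill (4+1,1+0) = (5,1)
Fill (4+1,1+1) = (5,2)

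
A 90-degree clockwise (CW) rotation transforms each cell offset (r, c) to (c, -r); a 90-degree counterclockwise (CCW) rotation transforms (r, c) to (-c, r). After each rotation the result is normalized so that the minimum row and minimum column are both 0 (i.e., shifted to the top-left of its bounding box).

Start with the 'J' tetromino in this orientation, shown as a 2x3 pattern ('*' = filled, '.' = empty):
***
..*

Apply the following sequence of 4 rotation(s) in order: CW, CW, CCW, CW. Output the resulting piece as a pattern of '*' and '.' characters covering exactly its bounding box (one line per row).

Answer: *..
***

Derivation:
Start:
***
..*
After rotation 1 (CW):
.*
.*
**
After rotation 2 (CW):
*..
***
After rotation 3 (CCW):
.*
.*
**
After rotation 4 (CW):
*..
***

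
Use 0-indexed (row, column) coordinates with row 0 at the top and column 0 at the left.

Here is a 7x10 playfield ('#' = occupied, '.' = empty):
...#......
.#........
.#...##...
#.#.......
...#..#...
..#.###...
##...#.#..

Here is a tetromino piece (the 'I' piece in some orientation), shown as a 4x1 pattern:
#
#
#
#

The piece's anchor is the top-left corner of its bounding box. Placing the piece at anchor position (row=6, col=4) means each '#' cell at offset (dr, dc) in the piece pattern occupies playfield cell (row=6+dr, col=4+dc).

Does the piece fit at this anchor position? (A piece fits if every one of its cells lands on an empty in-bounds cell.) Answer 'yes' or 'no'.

Answer: no

Derivation:
Check each piece cell at anchor (6, 4):
  offset (0,0) -> (6,4): empty -> OK
  offset (1,0) -> (7,4): out of bounds -> FAIL
  offset (2,0) -> (8,4): out of bounds -> FAIL
  offset (3,0) -> (9,4): out of bounds -> FAIL
All cells valid: no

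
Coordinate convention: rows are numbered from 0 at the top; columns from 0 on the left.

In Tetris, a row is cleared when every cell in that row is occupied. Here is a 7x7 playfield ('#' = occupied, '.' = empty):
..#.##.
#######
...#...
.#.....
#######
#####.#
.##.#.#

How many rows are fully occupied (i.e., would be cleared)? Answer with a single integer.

Answer: 2

Derivation:
Check each row:
  row 0: 4 empty cells -> not full
  row 1: 0 empty cells -> FULL (clear)
  row 2: 6 empty cells -> not full
  row 3: 6 empty cells -> not full
  row 4: 0 empty cells -> FULL (clear)
  row 5: 1 empty cell -> not full
  row 6: 3 empty cells -> not full
Total rows cleared: 2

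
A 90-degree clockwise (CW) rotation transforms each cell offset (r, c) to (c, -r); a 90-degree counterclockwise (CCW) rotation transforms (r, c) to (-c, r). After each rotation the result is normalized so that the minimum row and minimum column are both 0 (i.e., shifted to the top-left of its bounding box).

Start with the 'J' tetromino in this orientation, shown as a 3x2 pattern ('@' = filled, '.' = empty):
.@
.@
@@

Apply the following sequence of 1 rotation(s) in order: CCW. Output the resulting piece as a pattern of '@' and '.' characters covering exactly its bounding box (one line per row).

Answer: @@@
..@

Derivation:
Start:
.@
.@
@@
After rotation 1 (CCW):
@@@
..@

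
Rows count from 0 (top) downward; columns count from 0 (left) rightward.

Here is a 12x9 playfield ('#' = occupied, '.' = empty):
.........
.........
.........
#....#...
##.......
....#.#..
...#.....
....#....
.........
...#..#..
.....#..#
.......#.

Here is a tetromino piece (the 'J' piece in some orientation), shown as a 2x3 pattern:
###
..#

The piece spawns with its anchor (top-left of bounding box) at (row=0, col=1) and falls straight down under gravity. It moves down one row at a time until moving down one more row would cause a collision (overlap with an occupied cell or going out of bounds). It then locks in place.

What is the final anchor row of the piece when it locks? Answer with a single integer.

Spawn at (row=0, col=1). Try each row:
  row 0: fits
  row 1: fits
  row 2: fits
  row 3: fits
  row 4: blocked -> lock at row 3

Answer: 3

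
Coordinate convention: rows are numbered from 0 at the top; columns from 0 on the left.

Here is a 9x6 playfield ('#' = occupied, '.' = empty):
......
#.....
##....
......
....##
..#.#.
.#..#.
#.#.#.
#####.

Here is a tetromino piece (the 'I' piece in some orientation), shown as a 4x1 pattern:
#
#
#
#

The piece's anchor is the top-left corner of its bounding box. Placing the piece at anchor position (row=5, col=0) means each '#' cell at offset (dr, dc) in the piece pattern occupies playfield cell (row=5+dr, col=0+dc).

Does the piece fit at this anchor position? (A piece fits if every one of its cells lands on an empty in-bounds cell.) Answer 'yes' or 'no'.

Check each piece cell at anchor (5, 0):
  offset (0,0) -> (5,0): empty -> OK
  offset (1,0) -> (6,0): empty -> OK
  offset (2,0) -> (7,0): occupied ('#') -> FAIL
  offset (3,0) -> (8,0): occupied ('#') -> FAIL
All cells valid: no

Answer: no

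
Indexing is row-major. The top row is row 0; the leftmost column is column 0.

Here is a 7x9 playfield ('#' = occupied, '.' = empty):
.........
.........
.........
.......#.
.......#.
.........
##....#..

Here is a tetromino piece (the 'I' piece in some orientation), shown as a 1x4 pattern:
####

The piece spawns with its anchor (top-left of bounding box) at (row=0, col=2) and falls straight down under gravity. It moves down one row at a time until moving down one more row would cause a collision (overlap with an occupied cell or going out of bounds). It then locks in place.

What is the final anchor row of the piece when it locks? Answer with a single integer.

Spawn at (row=0, col=2). Try each row:
  row 0: fits
  row 1: fits
  row 2: fits
  row 3: fits
  row 4: fits
  row 5: fits
  row 6: fits
  row 7: out of bounds -> lock at row 6

Answer: 6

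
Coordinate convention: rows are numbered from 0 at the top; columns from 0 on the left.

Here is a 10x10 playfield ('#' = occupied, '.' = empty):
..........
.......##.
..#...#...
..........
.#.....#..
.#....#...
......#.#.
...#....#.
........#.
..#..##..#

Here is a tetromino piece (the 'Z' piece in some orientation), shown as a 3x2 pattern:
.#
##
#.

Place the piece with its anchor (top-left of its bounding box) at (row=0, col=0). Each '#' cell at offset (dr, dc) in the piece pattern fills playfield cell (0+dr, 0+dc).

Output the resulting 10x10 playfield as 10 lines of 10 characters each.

Answer: .#........
##.....##.
#.#...#...
..........
.#.....#..
.#....#...
......#.#.
...#....#.
........#.
..#..##..#

Derivation:
Fill (0+0,0+1) = (0,1)
Fill (0+1,0+0) = (1,0)
Fill (0+1,0+1) = (1,1)
Fill (0+2,0+0) = (2,0)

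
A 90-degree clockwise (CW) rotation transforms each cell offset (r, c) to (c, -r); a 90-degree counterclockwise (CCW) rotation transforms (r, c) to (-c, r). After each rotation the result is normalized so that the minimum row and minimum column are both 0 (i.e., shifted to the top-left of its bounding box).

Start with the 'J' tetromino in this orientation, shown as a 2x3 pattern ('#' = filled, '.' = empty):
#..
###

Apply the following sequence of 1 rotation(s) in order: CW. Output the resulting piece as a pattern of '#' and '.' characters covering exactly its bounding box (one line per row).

Start:
#..
###
After rotation 1 (CW):
##
#.
#.

Answer: ##
#.
#.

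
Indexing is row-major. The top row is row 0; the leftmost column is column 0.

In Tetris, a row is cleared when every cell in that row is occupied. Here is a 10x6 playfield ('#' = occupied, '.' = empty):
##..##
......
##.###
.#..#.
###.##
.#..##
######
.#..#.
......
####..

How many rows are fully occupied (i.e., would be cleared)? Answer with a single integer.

Answer: 1

Derivation:
Check each row:
  row 0: 2 empty cells -> not full
  row 1: 6 empty cells -> not full
  row 2: 1 empty cell -> not full
  row 3: 4 empty cells -> not full
  row 4: 1 empty cell -> not full
  row 5: 3 empty cells -> not full
  row 6: 0 empty cells -> FULL (clear)
  row 7: 4 empty cells -> not full
  row 8: 6 empty cells -> not full
  row 9: 2 empty cells -> not full
Total rows cleared: 1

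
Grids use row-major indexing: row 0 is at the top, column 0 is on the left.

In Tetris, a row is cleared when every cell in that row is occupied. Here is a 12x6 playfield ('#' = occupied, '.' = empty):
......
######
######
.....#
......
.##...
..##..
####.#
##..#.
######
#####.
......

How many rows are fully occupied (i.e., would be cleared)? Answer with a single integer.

Answer: 3

Derivation:
Check each row:
  row 0: 6 empty cells -> not full
  row 1: 0 empty cells -> FULL (clear)
  row 2: 0 empty cells -> FULL (clear)
  row 3: 5 empty cells -> not full
  row 4: 6 empty cells -> not full
  row 5: 4 empty cells -> not full
  row 6: 4 empty cells -> not full
  row 7: 1 empty cell -> not full
  row 8: 3 empty cells -> not full
  row 9: 0 empty cells -> FULL (clear)
  row 10: 1 empty cell -> not full
  row 11: 6 empty cells -> not full
Total rows cleared: 3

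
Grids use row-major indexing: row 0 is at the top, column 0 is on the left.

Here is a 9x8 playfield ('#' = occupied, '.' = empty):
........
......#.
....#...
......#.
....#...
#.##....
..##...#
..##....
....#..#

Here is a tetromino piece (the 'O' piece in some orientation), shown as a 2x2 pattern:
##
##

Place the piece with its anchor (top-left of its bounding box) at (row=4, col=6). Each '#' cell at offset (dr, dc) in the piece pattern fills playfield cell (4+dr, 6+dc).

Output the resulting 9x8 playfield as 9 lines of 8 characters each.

Fill (4+0,6+0) = (4,6)
Fill (4+0,6+1) = (4,7)
Fill (4+1,6+0) = (5,6)
Fill (4+1,6+1) = (5,7)

Answer: ........
......#.
....#...
......#.
....#.##
#.##..##
..##...#
..##....
....#..#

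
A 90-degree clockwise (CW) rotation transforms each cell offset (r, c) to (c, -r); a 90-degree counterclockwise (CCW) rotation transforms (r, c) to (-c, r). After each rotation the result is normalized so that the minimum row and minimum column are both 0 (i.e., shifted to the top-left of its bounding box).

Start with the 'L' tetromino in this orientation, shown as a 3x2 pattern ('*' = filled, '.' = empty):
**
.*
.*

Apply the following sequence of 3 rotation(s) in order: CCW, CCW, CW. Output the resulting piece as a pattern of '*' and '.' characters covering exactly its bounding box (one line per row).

Start:
**
.*
.*
After rotation 1 (CCW):
***
*..
After rotation 2 (CCW):
*.
*.
**
After rotation 3 (CW):
***
*..

Answer: ***
*..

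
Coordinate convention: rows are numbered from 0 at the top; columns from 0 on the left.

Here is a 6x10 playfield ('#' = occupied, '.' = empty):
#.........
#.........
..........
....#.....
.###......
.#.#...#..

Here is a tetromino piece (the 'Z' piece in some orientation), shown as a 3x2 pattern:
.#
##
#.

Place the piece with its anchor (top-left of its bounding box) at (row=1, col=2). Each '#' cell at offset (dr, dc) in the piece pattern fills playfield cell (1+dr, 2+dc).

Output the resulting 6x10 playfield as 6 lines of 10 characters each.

Fill (1+0,2+1) = (1,3)
Fill (1+1,2+0) = (2,2)
Fill (1+1,2+1) = (2,3)
Fill (1+2,2+0) = (3,2)

Answer: #.........
#..#......
..##......
..#.#.....
.###......
.#.#...#..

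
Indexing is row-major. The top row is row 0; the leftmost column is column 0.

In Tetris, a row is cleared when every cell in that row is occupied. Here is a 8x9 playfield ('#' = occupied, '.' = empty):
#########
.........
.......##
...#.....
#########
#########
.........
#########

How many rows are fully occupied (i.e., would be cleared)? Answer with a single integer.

Check each row:
  row 0: 0 empty cells -> FULL (clear)
  row 1: 9 empty cells -> not full
  row 2: 7 empty cells -> not full
  row 3: 8 empty cells -> not full
  row 4: 0 empty cells -> FULL (clear)
  row 5: 0 empty cells -> FULL (clear)
  row 6: 9 empty cells -> not full
  row 7: 0 empty cells -> FULL (clear)
Total rows cleared: 4

Answer: 4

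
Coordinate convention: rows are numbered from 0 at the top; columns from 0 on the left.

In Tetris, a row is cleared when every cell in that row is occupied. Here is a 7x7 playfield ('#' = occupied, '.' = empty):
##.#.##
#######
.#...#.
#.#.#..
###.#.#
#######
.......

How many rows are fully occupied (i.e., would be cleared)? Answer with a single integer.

Check each row:
  row 0: 2 empty cells -> not full
  row 1: 0 empty cells -> FULL (clear)
  row 2: 5 empty cells -> not full
  row 3: 4 empty cells -> not full
  row 4: 2 empty cells -> not full
  row 5: 0 empty cells -> FULL (clear)
  row 6: 7 empty cells -> not full
Total rows cleared: 2

Answer: 2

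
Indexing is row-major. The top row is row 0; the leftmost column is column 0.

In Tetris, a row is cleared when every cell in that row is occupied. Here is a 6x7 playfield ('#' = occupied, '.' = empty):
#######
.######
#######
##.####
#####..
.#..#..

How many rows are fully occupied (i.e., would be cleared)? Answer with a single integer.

Check each row:
  row 0: 0 empty cells -> FULL (clear)
  row 1: 1 empty cell -> not full
  row 2: 0 empty cells -> FULL (clear)
  row 3: 1 empty cell -> not full
  row 4: 2 empty cells -> not full
  row 5: 5 empty cells -> not full
Total rows cleared: 2

Answer: 2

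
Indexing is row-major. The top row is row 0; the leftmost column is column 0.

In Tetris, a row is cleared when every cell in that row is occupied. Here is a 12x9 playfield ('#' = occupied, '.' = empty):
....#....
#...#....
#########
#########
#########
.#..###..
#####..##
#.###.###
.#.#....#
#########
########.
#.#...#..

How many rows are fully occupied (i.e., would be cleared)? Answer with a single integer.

Answer: 4

Derivation:
Check each row:
  row 0: 8 empty cells -> not full
  row 1: 7 empty cells -> not full
  row 2: 0 empty cells -> FULL (clear)
  row 3: 0 empty cells -> FULL (clear)
  row 4: 0 empty cells -> FULL (clear)
  row 5: 5 empty cells -> not full
  row 6: 2 empty cells -> not full
  row 7: 2 empty cells -> not full
  row 8: 6 empty cells -> not full
  row 9: 0 empty cells -> FULL (clear)
  row 10: 1 empty cell -> not full
  row 11: 6 empty cells -> not full
Total rows cleared: 4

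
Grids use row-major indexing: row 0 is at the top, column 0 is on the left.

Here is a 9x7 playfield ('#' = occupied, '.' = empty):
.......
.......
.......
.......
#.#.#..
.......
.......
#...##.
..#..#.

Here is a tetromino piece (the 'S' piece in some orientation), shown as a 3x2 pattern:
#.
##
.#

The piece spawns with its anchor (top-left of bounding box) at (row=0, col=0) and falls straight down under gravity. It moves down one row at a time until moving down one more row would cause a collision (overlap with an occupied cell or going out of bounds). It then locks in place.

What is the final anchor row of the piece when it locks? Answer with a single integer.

Answer: 2

Derivation:
Spawn at (row=0, col=0). Try each row:
  row 0: fits
  row 1: fits
  row 2: fits
  row 3: blocked -> lock at row 2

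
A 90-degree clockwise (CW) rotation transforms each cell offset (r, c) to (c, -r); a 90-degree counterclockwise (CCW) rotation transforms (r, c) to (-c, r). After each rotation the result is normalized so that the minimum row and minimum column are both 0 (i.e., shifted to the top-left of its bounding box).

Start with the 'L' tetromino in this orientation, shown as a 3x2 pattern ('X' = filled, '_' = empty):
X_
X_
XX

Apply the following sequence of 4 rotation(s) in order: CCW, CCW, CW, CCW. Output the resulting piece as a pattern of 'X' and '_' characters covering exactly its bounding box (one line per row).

Start:
X_
X_
XX
After rotation 1 (CCW):
__X
XXX
After rotation 2 (CCW):
XX
_X
_X
After rotation 3 (CW):
__X
XXX
After rotation 4 (CCW):
XX
_X
_X

Answer: XX
_X
_X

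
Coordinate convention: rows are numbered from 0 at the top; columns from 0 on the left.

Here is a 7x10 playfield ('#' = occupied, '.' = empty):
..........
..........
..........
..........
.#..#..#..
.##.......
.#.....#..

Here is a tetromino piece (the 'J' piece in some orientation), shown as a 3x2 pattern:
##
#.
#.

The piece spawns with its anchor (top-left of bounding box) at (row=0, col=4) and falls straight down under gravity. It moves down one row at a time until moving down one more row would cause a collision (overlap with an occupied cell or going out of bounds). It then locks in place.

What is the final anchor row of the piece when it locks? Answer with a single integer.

Answer: 1

Derivation:
Spawn at (row=0, col=4). Try each row:
  row 0: fits
  row 1: fits
  row 2: blocked -> lock at row 1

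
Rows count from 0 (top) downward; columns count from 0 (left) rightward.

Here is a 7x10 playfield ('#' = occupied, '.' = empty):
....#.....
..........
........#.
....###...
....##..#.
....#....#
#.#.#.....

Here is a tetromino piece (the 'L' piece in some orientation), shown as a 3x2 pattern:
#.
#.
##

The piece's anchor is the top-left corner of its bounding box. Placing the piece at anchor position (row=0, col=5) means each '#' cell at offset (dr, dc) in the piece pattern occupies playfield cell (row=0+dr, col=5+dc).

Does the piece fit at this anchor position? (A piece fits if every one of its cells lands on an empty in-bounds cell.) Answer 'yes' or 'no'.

Check each piece cell at anchor (0, 5):
  offset (0,0) -> (0,5): empty -> OK
  offset (1,0) -> (1,5): empty -> OK
  offset (2,0) -> (2,5): empty -> OK
  offset (2,1) -> (2,6): empty -> OK
All cells valid: yes

Answer: yes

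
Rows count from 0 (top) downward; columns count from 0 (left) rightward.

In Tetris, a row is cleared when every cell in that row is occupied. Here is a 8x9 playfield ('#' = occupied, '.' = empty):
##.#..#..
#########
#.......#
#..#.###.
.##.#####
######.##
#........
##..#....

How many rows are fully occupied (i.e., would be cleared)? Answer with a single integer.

Check each row:
  row 0: 5 empty cells -> not full
  row 1: 0 empty cells -> FULL (clear)
  row 2: 7 empty cells -> not full
  row 3: 4 empty cells -> not full
  row 4: 2 empty cells -> not full
  row 5: 1 empty cell -> not full
  row 6: 8 empty cells -> not full
  row 7: 6 empty cells -> not full
Total rows cleared: 1

Answer: 1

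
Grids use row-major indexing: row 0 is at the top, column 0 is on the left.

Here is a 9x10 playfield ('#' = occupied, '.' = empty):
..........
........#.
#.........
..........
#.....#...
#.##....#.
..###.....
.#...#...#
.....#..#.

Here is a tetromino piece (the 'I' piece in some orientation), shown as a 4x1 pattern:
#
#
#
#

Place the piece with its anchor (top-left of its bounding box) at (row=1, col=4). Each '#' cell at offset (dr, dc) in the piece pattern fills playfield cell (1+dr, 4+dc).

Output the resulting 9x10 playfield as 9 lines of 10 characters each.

Fill (1+0,4+0) = (1,4)
Fill (1+1,4+0) = (2,4)
Fill (1+2,4+0) = (3,4)
Fill (1+3,4+0) = (4,4)

Answer: ..........
....#...#.
#...#.....
....#.....
#...#.#...
#.##....#.
..###.....
.#...#...#
.....#..#.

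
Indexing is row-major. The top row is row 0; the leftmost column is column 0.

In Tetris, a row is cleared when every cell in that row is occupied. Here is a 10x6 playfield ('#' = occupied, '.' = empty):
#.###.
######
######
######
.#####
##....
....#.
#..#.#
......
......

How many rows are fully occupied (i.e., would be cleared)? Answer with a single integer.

Check each row:
  row 0: 2 empty cells -> not full
  row 1: 0 empty cells -> FULL (clear)
  row 2: 0 empty cells -> FULL (clear)
  row 3: 0 empty cells -> FULL (clear)
  row 4: 1 empty cell -> not full
  row 5: 4 empty cells -> not full
  row 6: 5 empty cells -> not full
  row 7: 3 empty cells -> not full
  row 8: 6 empty cells -> not full
  row 9: 6 empty cells -> not full
Total rows cleared: 3

Answer: 3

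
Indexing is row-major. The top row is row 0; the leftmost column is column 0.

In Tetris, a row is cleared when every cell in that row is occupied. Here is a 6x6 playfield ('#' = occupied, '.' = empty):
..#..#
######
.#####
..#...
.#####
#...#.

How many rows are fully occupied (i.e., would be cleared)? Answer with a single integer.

Check each row:
  row 0: 4 empty cells -> not full
  row 1: 0 empty cells -> FULL (clear)
  row 2: 1 empty cell -> not full
  row 3: 5 empty cells -> not full
  row 4: 1 empty cell -> not full
  row 5: 4 empty cells -> not full
Total rows cleared: 1

Answer: 1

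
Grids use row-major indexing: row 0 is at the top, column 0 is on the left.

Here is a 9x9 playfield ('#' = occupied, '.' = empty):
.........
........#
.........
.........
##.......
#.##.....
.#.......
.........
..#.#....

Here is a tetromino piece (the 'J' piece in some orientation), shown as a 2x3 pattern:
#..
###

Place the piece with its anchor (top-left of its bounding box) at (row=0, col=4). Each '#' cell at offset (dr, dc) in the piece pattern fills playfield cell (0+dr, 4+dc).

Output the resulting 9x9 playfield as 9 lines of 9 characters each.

Answer: ....#....
....###.#
.........
.........
##.......
#.##.....
.#.......
.........
..#.#....

Derivation:
Fill (0+0,4+0) = (0,4)
Fill (0+1,4+0) = (1,4)
Fill (0+1,4+1) = (1,5)
Fill (0+1,4+2) = (1,6)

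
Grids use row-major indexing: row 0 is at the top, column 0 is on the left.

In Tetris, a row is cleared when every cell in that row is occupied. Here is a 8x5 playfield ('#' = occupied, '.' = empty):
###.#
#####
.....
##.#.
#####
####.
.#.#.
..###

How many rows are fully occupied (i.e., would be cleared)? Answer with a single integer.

Check each row:
  row 0: 1 empty cell -> not full
  row 1: 0 empty cells -> FULL (clear)
  row 2: 5 empty cells -> not full
  row 3: 2 empty cells -> not full
  row 4: 0 empty cells -> FULL (clear)
  row 5: 1 empty cell -> not full
  row 6: 3 empty cells -> not full
  row 7: 2 empty cells -> not full
Total rows cleared: 2

Answer: 2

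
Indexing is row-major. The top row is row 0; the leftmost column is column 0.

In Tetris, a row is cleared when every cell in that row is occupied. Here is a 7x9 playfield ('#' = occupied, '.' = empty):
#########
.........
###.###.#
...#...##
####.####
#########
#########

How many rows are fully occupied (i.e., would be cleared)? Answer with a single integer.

Answer: 3

Derivation:
Check each row:
  row 0: 0 empty cells -> FULL (clear)
  row 1: 9 empty cells -> not full
  row 2: 2 empty cells -> not full
  row 3: 6 empty cells -> not full
  row 4: 1 empty cell -> not full
  row 5: 0 empty cells -> FULL (clear)
  row 6: 0 empty cells -> FULL (clear)
Total rows cleared: 3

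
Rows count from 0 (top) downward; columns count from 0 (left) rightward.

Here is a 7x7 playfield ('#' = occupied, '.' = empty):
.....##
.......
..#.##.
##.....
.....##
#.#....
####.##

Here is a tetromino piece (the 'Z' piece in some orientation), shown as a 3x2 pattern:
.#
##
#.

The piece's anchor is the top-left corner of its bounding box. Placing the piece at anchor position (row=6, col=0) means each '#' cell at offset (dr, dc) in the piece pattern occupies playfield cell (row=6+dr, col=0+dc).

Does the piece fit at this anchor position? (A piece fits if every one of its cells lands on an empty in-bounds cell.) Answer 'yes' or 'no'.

Answer: no

Derivation:
Check each piece cell at anchor (6, 0):
  offset (0,1) -> (6,1): occupied ('#') -> FAIL
  offset (1,0) -> (7,0): out of bounds -> FAIL
  offset (1,1) -> (7,1): out of bounds -> FAIL
  offset (2,0) -> (8,0): out of bounds -> FAIL
All cells valid: no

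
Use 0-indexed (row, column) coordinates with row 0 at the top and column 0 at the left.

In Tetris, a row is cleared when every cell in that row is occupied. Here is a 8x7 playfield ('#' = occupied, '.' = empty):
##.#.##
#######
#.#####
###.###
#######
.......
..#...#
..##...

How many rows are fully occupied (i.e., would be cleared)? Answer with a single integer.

Check each row:
  row 0: 2 empty cells -> not full
  row 1: 0 empty cells -> FULL (clear)
  row 2: 1 empty cell -> not full
  row 3: 1 empty cell -> not full
  row 4: 0 empty cells -> FULL (clear)
  row 5: 7 empty cells -> not full
  row 6: 5 empty cells -> not full
  row 7: 5 empty cells -> not full
Total rows cleared: 2

Answer: 2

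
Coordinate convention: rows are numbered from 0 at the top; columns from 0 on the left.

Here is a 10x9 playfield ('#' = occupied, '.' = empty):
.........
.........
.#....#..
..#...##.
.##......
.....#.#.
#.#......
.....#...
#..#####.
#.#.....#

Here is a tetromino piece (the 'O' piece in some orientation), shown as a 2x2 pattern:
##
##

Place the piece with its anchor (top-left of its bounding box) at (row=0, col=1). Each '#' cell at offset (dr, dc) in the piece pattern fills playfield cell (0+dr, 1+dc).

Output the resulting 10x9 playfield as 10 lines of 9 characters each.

Fill (0+0,1+0) = (0,1)
Fill (0+0,1+1) = (0,2)
Fill (0+1,1+0) = (1,1)
Fill (0+1,1+1) = (1,2)

Answer: .##......
.##......
.#....#..
..#...##.
.##......
.....#.#.
#.#......
.....#...
#..#####.
#.#.....#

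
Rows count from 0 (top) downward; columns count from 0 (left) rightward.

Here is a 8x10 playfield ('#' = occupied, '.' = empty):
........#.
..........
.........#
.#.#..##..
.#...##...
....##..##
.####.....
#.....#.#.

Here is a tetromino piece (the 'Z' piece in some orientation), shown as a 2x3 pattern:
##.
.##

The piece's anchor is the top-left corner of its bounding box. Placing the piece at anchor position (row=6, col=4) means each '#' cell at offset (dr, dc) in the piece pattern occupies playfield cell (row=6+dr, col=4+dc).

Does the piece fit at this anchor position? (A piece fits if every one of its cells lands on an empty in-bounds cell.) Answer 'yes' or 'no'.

Answer: no

Derivation:
Check each piece cell at anchor (6, 4):
  offset (0,0) -> (6,4): occupied ('#') -> FAIL
  offset (0,1) -> (6,5): empty -> OK
  offset (1,1) -> (7,5): empty -> OK
  offset (1,2) -> (7,6): occupied ('#') -> FAIL
All cells valid: no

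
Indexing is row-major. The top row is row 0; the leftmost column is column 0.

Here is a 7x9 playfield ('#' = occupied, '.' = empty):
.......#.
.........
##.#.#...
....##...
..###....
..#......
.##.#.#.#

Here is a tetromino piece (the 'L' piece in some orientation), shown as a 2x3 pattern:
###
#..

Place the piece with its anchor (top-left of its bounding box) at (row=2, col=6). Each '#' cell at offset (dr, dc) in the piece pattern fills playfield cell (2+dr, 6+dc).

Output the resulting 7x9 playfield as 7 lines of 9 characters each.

Fill (2+0,6+0) = (2,6)
Fill (2+0,6+1) = (2,7)
Fill (2+0,6+2) = (2,8)
Fill (2+1,6+0) = (3,6)

Answer: .......#.
.........
##.#.####
....###..
..###....
..#......
.##.#.#.#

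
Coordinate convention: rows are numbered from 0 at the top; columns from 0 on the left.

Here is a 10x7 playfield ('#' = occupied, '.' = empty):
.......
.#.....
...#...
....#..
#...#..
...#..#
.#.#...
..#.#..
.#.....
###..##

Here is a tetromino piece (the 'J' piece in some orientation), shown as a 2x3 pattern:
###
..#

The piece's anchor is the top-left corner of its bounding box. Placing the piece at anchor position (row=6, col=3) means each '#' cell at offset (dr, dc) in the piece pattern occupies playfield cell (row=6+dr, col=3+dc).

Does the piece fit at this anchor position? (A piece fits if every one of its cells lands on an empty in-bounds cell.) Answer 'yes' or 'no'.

Answer: no

Derivation:
Check each piece cell at anchor (6, 3):
  offset (0,0) -> (6,3): occupied ('#') -> FAIL
  offset (0,1) -> (6,4): empty -> OK
  offset (0,2) -> (6,5): empty -> OK
  offset (1,2) -> (7,5): empty -> OK
All cells valid: no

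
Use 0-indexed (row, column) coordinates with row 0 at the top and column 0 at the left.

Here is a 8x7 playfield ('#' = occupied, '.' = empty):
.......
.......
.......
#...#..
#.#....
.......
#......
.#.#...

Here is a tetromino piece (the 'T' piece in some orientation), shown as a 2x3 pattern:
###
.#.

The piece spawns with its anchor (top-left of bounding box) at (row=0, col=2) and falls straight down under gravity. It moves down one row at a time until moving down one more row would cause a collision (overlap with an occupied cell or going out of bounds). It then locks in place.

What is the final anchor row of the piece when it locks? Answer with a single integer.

Answer: 2

Derivation:
Spawn at (row=0, col=2). Try each row:
  row 0: fits
  row 1: fits
  row 2: fits
  row 3: blocked -> lock at row 2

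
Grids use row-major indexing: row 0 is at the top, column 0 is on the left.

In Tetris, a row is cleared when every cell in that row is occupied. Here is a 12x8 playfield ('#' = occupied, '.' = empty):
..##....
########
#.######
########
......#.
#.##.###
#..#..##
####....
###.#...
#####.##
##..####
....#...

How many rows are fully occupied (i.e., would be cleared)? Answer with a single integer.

Check each row:
  row 0: 6 empty cells -> not full
  row 1: 0 empty cells -> FULL (clear)
  row 2: 1 empty cell -> not full
  row 3: 0 empty cells -> FULL (clear)
  row 4: 7 empty cells -> not full
  row 5: 2 empty cells -> not full
  row 6: 4 empty cells -> not full
  row 7: 4 empty cells -> not full
  row 8: 4 empty cells -> not full
  row 9: 1 empty cell -> not full
  row 10: 2 empty cells -> not full
  row 11: 7 empty cells -> not full
Total rows cleared: 2

Answer: 2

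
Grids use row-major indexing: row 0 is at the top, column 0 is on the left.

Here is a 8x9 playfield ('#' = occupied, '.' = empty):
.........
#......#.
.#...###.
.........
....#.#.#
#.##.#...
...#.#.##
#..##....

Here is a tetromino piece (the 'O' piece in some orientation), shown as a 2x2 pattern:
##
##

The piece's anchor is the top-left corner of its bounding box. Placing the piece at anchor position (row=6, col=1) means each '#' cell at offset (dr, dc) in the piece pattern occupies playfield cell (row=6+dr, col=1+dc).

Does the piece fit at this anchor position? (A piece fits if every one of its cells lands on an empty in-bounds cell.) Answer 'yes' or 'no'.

Check each piece cell at anchor (6, 1):
  offset (0,0) -> (6,1): empty -> OK
  offset (0,1) -> (6,2): empty -> OK
  offset (1,0) -> (7,1): empty -> OK
  offset (1,1) -> (7,2): empty -> OK
All cells valid: yes

Answer: yes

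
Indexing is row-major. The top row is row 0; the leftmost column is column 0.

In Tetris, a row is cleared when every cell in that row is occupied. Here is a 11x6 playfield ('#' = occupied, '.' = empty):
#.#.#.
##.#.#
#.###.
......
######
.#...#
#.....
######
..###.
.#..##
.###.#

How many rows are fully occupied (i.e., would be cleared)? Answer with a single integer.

Answer: 2

Derivation:
Check each row:
  row 0: 3 empty cells -> not full
  row 1: 2 empty cells -> not full
  row 2: 2 empty cells -> not full
  row 3: 6 empty cells -> not full
  row 4: 0 empty cells -> FULL (clear)
  row 5: 4 empty cells -> not full
  row 6: 5 empty cells -> not full
  row 7: 0 empty cells -> FULL (clear)
  row 8: 3 empty cells -> not full
  row 9: 3 empty cells -> not full
  row 10: 2 empty cells -> not full
Total rows cleared: 2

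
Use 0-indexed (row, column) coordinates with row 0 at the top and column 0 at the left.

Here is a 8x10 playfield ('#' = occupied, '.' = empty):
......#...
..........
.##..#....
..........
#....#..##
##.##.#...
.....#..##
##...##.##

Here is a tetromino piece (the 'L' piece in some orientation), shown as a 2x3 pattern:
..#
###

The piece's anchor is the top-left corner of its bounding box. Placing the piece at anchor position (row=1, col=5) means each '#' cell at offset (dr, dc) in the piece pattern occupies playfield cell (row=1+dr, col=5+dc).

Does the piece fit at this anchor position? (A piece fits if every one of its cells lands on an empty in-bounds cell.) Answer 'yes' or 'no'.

Check each piece cell at anchor (1, 5):
  offset (0,2) -> (1,7): empty -> OK
  offset (1,0) -> (2,5): occupied ('#') -> FAIL
  offset (1,1) -> (2,6): empty -> OK
  offset (1,2) -> (2,7): empty -> OK
All cells valid: no

Answer: no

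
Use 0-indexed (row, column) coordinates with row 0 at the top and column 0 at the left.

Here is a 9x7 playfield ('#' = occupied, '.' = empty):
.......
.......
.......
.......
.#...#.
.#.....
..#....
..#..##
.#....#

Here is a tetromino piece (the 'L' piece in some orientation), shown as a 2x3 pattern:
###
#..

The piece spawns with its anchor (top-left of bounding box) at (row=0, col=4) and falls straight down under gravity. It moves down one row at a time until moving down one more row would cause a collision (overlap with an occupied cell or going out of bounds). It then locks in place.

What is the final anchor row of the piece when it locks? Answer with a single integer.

Spawn at (row=0, col=4). Try each row:
  row 0: fits
  row 1: fits
  row 2: fits
  row 3: fits
  row 4: blocked -> lock at row 3

Answer: 3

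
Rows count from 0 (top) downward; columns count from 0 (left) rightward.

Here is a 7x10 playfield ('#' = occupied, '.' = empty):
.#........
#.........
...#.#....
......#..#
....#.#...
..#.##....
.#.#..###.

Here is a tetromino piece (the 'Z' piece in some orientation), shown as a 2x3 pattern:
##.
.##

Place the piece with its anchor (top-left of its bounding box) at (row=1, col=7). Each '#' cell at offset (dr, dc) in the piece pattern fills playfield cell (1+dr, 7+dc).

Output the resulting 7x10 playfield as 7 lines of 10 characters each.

Fill (1+0,7+0) = (1,7)
Fill (1+0,7+1) = (1,8)
Fill (1+1,7+1) = (2,8)
Fill (1+1,7+2) = (2,9)

Answer: .#........
#......##.
...#.#..##
......#..#
....#.#...
..#.##....
.#.#..###.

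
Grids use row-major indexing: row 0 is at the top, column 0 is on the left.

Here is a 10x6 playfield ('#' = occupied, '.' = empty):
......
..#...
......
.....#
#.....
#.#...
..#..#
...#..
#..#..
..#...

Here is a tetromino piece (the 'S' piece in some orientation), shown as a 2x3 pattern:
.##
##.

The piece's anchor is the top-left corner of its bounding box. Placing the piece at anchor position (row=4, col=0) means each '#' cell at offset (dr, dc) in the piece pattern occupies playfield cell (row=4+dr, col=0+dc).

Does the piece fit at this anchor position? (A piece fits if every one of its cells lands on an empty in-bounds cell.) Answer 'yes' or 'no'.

Answer: no

Derivation:
Check each piece cell at anchor (4, 0):
  offset (0,1) -> (4,1): empty -> OK
  offset (0,2) -> (4,2): empty -> OK
  offset (1,0) -> (5,0): occupied ('#') -> FAIL
  offset (1,1) -> (5,1): empty -> OK
All cells valid: no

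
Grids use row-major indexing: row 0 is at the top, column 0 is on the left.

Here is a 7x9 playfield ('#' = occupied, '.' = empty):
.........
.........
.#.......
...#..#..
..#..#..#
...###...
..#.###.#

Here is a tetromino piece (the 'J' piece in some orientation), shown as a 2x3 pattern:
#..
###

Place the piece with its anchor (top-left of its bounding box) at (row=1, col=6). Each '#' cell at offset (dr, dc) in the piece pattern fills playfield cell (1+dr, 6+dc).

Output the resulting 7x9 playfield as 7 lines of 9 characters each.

Answer: .........
......#..
.#....###
...#..#..
..#..#..#
...###...
..#.###.#

Derivation:
Fill (1+0,6+0) = (1,6)
Fill (1+1,6+0) = (2,6)
Fill (1+1,6+1) = (2,7)
Fill (1+1,6+2) = (2,8)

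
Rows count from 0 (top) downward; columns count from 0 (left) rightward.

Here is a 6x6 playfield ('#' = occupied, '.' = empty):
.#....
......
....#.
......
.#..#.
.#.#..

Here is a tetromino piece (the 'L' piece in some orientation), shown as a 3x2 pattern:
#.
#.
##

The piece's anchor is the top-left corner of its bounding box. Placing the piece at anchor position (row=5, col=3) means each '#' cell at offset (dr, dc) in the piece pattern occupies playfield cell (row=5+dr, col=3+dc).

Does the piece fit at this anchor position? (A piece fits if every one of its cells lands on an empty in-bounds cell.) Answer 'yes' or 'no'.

Check each piece cell at anchor (5, 3):
  offset (0,0) -> (5,3): occupied ('#') -> FAIL
  offset (1,0) -> (6,3): out of bounds -> FAIL
  offset (2,0) -> (7,3): out of bounds -> FAIL
  offset (2,1) -> (7,4): out of bounds -> FAIL
All cells valid: no

Answer: no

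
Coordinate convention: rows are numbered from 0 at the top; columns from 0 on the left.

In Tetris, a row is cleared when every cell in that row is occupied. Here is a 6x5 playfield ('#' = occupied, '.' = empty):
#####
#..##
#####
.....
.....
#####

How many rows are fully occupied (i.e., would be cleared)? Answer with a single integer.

Check each row:
  row 0: 0 empty cells -> FULL (clear)
  row 1: 2 empty cells -> not full
  row 2: 0 empty cells -> FULL (clear)
  row 3: 5 empty cells -> not full
  row 4: 5 empty cells -> not full
  row 5: 0 empty cells -> FULL (clear)
Total rows cleared: 3

Answer: 3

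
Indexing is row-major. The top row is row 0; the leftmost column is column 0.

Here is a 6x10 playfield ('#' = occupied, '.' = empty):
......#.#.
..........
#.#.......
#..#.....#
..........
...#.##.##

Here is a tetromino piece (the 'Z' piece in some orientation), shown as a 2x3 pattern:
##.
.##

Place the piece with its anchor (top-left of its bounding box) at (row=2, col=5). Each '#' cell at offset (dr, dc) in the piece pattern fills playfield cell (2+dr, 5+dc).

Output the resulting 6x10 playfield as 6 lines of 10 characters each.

Fill (2+0,5+0) = (2,5)
Fill (2+0,5+1) = (2,6)
Fill (2+1,5+1) = (3,6)
Fill (2+1,5+2) = (3,7)

Answer: ......#.#.
..........
#.#..##...
#..#..##.#
..........
...#.##.##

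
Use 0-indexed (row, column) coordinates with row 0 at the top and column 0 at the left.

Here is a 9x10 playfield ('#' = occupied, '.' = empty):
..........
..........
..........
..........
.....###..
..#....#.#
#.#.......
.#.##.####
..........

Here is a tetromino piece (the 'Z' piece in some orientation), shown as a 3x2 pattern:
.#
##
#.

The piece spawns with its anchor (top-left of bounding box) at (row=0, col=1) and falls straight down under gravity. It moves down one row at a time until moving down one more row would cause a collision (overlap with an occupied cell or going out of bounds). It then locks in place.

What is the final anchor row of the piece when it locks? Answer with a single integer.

Spawn at (row=0, col=1). Try each row:
  row 0: fits
  row 1: fits
  row 2: fits
  row 3: fits
  row 4: blocked -> lock at row 3

Answer: 3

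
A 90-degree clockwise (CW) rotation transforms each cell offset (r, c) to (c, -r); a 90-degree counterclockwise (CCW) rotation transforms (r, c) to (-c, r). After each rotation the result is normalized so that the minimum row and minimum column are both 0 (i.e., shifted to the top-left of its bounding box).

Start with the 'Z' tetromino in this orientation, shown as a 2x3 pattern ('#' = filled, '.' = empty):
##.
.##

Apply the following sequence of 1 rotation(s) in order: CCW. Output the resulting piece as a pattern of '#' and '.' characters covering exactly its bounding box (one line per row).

Start:
##.
.##
After rotation 1 (CCW):
.#
##
#.

Answer: .#
##
#.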